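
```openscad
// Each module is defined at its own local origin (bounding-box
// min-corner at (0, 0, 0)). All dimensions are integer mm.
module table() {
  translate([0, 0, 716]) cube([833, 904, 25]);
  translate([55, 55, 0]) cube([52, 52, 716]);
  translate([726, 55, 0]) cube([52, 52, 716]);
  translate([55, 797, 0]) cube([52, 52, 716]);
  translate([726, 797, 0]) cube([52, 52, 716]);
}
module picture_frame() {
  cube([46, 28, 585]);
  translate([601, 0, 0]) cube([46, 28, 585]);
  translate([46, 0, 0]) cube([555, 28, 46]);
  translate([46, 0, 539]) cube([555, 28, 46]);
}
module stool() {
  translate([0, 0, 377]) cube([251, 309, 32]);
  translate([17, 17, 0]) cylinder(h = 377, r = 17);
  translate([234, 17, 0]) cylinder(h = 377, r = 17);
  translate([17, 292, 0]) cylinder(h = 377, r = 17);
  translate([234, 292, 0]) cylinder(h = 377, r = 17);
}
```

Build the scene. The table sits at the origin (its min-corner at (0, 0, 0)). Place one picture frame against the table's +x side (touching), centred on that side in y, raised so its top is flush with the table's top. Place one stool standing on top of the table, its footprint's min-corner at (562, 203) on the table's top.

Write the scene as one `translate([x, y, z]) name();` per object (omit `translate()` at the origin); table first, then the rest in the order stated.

table();
translate([833, 438, 156]) picture_frame();
translate([562, 203, 741]) stool();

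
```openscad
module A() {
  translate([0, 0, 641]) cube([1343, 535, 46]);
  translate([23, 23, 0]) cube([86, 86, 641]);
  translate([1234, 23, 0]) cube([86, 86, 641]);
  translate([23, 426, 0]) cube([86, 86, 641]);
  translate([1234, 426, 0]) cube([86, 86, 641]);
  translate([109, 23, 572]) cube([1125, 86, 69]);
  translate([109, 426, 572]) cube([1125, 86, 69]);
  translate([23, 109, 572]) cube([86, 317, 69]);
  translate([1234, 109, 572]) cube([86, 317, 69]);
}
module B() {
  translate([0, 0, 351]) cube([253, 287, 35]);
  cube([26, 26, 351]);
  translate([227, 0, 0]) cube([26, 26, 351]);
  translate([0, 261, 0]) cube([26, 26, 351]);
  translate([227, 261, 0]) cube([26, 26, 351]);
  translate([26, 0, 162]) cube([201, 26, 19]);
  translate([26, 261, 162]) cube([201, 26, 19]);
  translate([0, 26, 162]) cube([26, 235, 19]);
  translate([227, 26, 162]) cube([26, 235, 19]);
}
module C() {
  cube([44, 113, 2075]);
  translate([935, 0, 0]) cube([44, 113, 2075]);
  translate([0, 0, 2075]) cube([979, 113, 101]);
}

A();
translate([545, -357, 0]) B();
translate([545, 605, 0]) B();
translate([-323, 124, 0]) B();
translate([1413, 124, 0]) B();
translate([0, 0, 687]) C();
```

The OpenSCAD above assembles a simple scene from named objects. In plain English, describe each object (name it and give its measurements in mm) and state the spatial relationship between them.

A is a rectangular dining table. The top is 1343×535×46 mm with its upper surface at z = 687 mm. It stands on four 86×86 mm square legs, each inset 23 mm from the nearest pair of top edges, running from the floor to the underside of the top. Four apron rails, 86 mm thick and 69 mm tall, run between adjacent legs with their top edges flush with the underside of the top and their outer faces flush with the legs' outer faces.

B is a four-legged stool. The seat is a 253×287×35 mm slab whose top surface is at z = 386 mm; four square legs, each 26×26 mm in cross-section, run from the floor (z = 0) to the underside of the seat, each flush with a corner of the seat. Four stretchers, 26 mm wide and 19 mm tall, connect adjacent legs with their undersides at z = 162 mm, each running between the inner faces of the legs it joins and aligned with the legs' outer faces on the other axis.

C is a door frame. The clear opening is 891 mm wide and 2075 mm high. Two 44 mm wide jambs, 113 mm deep, stand either side of the opening from the floor to the top of the opening. A 101 mm thick head sits across the top of both jambs, spanning the full outside width of the frame.

Four stools sit around the table at the −y, +y, −x, +x sides. The door frame is on top of the table.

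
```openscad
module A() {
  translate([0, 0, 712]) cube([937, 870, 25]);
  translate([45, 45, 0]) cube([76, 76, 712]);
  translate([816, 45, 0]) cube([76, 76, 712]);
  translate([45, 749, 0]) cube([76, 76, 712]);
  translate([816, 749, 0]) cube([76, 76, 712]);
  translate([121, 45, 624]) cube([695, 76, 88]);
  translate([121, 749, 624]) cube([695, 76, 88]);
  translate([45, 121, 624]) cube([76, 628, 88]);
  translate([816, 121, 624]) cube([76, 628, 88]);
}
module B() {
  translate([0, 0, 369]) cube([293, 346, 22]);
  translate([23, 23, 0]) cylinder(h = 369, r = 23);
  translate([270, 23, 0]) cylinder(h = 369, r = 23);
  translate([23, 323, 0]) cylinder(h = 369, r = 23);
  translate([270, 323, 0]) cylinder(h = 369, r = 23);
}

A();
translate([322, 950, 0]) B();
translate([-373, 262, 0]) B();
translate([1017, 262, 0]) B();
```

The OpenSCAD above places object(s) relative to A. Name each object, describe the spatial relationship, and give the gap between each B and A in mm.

A is a table. B is a stool. Three stools sit around the table at the +y, −x, +x sides. The gap between each stool and the table is 80 mm.

Each stool's nearest face is 80 mm from the table's bounding box.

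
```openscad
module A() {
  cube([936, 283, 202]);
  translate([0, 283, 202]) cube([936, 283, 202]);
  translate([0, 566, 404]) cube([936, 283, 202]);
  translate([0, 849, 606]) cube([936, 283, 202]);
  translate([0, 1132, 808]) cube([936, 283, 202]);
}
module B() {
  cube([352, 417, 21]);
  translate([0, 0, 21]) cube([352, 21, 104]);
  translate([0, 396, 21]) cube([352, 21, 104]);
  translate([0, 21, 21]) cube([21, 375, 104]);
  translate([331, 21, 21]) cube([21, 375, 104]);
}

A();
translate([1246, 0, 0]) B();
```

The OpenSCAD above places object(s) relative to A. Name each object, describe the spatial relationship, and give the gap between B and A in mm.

A is a staircase. B is an open box. The open box is on the floor beside the staircase on its +x side. The gap between the open box and the staircase is 310 mm.

The open box's nearest face is 310 mm from the staircase's +x face.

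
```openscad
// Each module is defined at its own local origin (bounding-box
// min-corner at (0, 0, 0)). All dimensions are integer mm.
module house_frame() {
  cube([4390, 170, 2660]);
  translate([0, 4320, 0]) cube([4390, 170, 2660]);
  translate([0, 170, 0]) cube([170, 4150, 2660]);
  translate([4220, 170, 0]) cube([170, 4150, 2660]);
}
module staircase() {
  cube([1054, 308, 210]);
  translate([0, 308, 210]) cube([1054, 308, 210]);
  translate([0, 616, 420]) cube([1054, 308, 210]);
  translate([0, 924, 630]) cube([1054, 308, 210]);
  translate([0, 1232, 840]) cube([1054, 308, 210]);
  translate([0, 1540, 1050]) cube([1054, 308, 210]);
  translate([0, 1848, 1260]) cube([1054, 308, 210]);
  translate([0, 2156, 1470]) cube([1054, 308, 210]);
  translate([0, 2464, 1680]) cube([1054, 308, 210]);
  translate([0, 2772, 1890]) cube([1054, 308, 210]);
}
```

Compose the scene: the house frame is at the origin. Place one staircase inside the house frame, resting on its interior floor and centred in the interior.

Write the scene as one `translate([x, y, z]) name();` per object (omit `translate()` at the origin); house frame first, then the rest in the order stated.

house_frame();
translate([1668, 705, 0]) staircase();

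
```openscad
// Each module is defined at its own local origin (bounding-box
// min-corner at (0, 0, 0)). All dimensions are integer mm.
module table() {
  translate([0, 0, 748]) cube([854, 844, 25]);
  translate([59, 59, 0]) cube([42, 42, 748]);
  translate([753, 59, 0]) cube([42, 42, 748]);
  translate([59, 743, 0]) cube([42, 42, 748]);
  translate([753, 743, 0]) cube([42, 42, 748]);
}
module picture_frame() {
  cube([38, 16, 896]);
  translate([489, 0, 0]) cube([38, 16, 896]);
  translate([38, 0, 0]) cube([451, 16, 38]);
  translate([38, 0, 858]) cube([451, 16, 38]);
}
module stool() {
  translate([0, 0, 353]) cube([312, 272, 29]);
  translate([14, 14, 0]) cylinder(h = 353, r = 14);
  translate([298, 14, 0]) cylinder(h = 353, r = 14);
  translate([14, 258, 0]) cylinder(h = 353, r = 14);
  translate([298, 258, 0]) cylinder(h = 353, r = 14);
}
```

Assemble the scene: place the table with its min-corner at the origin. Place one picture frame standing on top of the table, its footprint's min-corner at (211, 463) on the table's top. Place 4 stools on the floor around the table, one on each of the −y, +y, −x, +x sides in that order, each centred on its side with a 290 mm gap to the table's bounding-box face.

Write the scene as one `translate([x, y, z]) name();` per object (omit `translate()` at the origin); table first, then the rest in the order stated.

table();
translate([211, 463, 773]) picture_frame();
translate([271, -562, 0]) stool();
translate([271, 1134, 0]) stool();
translate([-602, 286, 0]) stool();
translate([1144, 286, 0]) stool();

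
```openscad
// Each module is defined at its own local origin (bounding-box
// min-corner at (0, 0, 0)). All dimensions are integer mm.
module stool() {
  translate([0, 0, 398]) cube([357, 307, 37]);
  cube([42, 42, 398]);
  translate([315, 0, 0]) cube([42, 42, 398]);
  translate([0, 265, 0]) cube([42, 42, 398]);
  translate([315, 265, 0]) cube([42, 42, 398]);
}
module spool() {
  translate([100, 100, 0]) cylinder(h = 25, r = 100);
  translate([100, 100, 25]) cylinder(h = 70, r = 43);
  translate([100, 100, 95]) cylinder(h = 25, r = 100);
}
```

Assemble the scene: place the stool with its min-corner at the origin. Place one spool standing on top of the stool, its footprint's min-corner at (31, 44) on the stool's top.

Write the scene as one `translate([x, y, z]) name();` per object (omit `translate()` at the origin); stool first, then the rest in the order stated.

stool();
translate([31, 44, 435]) spool();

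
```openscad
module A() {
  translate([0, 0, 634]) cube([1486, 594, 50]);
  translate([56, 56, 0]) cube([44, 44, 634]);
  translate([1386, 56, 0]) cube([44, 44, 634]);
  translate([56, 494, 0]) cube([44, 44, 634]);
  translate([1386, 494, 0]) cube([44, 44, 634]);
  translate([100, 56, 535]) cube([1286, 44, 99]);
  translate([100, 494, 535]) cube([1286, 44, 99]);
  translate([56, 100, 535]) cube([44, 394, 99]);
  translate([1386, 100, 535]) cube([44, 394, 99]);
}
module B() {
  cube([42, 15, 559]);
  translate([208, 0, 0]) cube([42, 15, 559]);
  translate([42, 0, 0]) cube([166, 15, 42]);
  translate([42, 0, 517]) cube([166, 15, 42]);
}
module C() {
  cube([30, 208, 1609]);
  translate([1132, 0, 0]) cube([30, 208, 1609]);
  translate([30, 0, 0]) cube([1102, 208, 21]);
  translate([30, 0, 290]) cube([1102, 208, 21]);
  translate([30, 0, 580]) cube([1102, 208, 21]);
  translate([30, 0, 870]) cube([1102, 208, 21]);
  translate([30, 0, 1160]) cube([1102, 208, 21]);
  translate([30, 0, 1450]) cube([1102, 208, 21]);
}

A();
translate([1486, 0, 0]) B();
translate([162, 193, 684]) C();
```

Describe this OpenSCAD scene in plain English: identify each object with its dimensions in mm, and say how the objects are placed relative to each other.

A is a table with a 1486×594 mm rectangular top, 50 mm thick, top surface at z = 684 mm, supported by four 44×44 mm square legs, each inset 56 mm from the nearest pair of top edges, running from the floor. Four apron rails, 44 mm thick and 99 mm tall, run between adjacent legs with their top edges flush with the underside of the top and their outer faces flush with the legs' outer faces.

B is a picture frame with a 166×475 mm rectangular opening (x by z) and a uniform 42 mm border on every side. Frame depth is 15 mm along y. It is built from two vertical stiles running the full outside height and two horizontal rails spanning the gap between the stiles.

C is a bookshelf 1162 mm wide overall, 208 mm deep and 1609 mm tall. The two sides are 30 mm thick vertical panels. 6 horizontal shelves of 21 mm thickness span between the inner faces of the sides; the lowest shelf sits on the floor and shelves are stacked with a clear vertical gap of 269 mm between each pair.

The picture frame is against the table's +x side, with their −y faces flush. The bookshelf is on top of the table, centred.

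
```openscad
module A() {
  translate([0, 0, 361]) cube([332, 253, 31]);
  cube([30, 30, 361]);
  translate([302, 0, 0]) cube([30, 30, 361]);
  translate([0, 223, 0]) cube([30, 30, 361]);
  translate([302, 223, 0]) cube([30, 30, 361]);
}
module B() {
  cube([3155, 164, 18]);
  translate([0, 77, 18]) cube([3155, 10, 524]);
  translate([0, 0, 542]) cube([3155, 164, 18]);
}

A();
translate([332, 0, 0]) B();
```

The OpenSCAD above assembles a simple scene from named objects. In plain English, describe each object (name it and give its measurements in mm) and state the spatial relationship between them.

A is a four-legged stool. The seat is a 332×253×31 mm slab whose top surface is at z = 392 mm; four square legs, each 30×30 mm in cross-section, run from the floor (z = 0) to the underside of the seat, each flush with a corner of the seat.

B is an I-beam lying along x, 3155 mm long. Overall section height 560 mm. Two flanges 164 mm wide (y) and 18 mm thick, one on the floor and one at the top; a web 10 mm thick runs between them, centred on the flange width.

The I-beam is against the stool's +x side, with their −y faces flush.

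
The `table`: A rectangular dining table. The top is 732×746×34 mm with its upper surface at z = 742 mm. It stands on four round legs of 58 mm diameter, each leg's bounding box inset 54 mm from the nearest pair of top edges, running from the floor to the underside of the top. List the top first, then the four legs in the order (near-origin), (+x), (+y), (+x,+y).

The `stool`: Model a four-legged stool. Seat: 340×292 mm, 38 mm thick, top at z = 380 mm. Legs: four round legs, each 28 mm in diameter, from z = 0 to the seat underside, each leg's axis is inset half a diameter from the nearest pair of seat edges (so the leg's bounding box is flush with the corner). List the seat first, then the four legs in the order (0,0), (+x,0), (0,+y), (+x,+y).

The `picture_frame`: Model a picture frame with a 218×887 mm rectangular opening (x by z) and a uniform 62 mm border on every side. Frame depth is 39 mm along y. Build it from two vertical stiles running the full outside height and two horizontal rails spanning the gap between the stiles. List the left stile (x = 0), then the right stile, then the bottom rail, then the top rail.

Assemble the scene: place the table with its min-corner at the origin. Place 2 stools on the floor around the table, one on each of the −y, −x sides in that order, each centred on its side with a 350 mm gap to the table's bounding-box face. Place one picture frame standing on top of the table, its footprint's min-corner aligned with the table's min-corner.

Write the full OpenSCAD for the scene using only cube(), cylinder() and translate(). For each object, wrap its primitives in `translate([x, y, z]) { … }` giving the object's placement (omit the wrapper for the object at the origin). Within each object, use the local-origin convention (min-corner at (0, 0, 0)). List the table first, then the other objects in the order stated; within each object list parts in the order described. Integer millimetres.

translate([0, 0, 708]) cube([732, 746, 34]);
translate([83, 83, 0]) cylinder(h = 708, r = 29);
translate([649, 83, 0]) cylinder(h = 708, r = 29);
translate([83, 663, 0]) cylinder(h = 708, r = 29);
translate([649, 663, 0]) cylinder(h = 708, r = 29);
translate([196, -642, 0]) {
  translate([0, 0, 342]) cube([340, 292, 38]);
  translate([14, 14, 0]) cylinder(h = 342, r = 14);
  translate([326, 14, 0]) cylinder(h = 342, r = 14);
  translate([14, 278, 0]) cylinder(h = 342, r = 14);
  translate([326, 278, 0]) cylinder(h = 342, r = 14);
}
translate([-690, 227, 0]) {
  translate([0, 0, 342]) cube([340, 292, 38]);
  translate([14, 14, 0]) cylinder(h = 342, r = 14);
  translate([326, 14, 0]) cylinder(h = 342, r = 14);
  translate([14, 278, 0]) cylinder(h = 342, r = 14);
  translate([326, 278, 0]) cylinder(h = 342, r = 14);
}
translate([0, 0, 742]) {
  cube([62, 39, 1011]);
  translate([280, 0, 0]) cube([62, 39, 1011]);
  translate([62, 0, 0]) cube([218, 39, 62]);
  translate([62, 0, 949]) cube([218, 39, 62]);
}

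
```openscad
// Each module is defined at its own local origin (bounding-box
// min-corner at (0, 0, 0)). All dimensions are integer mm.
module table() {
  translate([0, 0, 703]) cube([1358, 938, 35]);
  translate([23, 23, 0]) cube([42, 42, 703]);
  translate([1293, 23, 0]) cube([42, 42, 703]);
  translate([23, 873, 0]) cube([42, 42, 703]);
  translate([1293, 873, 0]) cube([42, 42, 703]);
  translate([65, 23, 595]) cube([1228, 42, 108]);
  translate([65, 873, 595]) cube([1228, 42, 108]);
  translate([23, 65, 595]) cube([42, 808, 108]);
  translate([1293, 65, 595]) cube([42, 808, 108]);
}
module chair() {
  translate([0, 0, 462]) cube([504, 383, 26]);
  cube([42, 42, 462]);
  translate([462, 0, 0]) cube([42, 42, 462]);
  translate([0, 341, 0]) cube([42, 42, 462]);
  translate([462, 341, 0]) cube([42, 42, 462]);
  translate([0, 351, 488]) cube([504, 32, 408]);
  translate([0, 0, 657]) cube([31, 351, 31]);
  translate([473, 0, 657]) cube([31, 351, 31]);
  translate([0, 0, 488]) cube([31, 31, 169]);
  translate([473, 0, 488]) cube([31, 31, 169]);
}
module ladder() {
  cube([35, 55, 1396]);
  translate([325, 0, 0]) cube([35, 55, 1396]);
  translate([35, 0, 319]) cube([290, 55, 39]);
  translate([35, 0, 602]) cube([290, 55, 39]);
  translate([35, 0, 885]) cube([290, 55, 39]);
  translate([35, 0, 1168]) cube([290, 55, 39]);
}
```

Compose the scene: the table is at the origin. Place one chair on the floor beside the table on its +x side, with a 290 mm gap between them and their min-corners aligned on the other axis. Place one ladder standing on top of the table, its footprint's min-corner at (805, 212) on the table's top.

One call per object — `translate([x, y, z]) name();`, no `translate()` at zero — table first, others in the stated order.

table();
translate([1648, 0, 0]) chair();
translate([805, 212, 738]) ladder();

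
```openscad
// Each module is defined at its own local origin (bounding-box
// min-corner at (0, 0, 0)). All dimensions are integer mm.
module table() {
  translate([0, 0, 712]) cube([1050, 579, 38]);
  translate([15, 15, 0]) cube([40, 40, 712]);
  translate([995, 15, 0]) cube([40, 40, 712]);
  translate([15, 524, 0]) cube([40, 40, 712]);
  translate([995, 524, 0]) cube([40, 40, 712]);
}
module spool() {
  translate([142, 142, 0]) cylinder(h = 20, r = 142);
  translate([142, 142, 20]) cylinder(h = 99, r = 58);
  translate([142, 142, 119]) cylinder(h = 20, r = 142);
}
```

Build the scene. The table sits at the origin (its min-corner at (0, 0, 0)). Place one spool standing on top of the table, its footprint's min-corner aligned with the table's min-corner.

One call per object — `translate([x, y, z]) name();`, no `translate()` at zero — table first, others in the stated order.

table();
translate([0, 0, 750]) spool();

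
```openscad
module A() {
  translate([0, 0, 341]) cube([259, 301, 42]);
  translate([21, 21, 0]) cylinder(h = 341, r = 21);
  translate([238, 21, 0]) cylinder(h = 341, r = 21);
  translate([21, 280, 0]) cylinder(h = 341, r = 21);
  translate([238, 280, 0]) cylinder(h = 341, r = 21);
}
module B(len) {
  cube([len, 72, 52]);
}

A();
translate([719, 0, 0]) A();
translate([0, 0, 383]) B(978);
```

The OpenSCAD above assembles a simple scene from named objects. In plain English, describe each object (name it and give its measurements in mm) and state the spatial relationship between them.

A is a four-legged stool. The seat is 259×301 mm, 42 mm thick, top at z = 383 mm. It stands on four round legs, each 42 mm in diameter, from z = 0 to the seat underside, each leg's axis is inset half a diameter from the nearest pair of seat edges (so the leg's bounding box is flush with the corner).

B is a rectangular beam 978 mm long (x), 72 mm deep (y), 52 mm thick (z).

The beam spans the tops of two stools placed 460 mm apart, resting at z = 383 mm.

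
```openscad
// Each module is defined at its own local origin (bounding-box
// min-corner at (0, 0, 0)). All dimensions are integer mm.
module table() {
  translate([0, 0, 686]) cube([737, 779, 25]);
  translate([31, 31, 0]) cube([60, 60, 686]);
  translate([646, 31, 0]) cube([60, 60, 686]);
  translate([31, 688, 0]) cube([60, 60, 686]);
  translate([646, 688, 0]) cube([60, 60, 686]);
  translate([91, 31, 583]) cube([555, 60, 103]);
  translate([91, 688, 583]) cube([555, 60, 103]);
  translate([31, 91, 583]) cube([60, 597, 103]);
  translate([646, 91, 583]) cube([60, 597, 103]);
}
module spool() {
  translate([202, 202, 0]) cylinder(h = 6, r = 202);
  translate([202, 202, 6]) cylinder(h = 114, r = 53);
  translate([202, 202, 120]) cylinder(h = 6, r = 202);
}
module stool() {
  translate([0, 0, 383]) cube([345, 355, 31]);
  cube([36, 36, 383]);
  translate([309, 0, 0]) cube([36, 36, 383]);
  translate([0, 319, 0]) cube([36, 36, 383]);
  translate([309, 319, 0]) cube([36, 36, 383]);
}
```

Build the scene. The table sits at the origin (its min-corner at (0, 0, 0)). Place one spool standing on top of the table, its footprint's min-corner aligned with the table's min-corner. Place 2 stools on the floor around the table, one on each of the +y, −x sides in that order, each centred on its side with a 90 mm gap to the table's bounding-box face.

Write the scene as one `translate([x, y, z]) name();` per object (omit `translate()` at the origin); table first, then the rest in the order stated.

table();
translate([0, 0, 711]) spool();
translate([196, 869, 0]) stool();
translate([-435, 212, 0]) stool();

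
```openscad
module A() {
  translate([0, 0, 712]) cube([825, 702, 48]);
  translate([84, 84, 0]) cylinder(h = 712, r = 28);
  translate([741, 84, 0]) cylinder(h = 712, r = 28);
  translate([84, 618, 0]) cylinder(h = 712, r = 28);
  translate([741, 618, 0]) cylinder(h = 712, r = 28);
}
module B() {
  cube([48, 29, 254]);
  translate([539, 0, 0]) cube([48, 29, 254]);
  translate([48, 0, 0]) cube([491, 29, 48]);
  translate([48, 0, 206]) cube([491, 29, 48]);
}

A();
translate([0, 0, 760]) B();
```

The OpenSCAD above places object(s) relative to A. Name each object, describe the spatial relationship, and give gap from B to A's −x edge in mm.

A is a table. B is a picture frame. The picture frame is on top of the table. The gap from the picture frame to the table's −x edge is 0 mm.

The picture frame's min-x is at 0; the table's min-x is 0; gap = 0 mm.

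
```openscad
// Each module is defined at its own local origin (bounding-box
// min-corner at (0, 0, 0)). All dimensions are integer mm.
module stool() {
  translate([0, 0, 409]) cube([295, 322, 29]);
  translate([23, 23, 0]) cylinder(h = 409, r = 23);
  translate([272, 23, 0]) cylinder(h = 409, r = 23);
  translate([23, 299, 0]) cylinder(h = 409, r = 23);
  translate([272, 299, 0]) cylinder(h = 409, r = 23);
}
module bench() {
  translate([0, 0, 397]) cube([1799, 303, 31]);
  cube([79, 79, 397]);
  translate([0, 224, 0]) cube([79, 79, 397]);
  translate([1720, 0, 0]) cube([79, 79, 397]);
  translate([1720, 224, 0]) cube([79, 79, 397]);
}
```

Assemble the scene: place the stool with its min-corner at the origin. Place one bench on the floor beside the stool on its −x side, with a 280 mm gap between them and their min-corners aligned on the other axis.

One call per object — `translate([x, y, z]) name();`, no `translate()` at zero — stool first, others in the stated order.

stool();
translate([-2079, 0, 0]) bench();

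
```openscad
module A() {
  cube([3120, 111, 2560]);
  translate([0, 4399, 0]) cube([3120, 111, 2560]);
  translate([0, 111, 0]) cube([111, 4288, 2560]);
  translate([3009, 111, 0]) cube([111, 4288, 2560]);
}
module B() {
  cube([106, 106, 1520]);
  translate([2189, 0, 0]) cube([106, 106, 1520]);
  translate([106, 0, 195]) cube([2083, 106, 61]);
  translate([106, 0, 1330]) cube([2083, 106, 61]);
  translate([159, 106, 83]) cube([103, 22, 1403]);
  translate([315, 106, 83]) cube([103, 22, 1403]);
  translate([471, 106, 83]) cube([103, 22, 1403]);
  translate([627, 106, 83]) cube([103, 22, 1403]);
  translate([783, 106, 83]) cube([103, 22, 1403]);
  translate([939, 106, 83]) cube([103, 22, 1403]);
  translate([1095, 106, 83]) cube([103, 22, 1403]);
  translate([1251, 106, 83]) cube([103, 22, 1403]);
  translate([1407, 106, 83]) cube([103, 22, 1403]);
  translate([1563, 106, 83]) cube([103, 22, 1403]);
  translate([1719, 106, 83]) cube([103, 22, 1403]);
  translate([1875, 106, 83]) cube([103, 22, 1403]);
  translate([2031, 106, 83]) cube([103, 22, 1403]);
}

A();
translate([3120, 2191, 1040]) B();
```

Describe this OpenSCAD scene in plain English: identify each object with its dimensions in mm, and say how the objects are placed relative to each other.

A is a box-shaped house frame (walls only): outside footprint 3120×4510 mm, wall height 2560 mm, wall thickness 111 mm. The two y-facing walls run the full x-width; the two x-facing walls fit between the inner faces of the y-facing walls.

B is a fence section. Two 106×106 mm posts, 1520 mm tall, stand on the floor with a clear span of 2083 mm between their inner faces. Two horizontal rails of 106×61 mm section span the gap between the posts with their undersides at z = 195 mm and z = 1330 mm, flush with the posts' −y face. 13 pickets, each 103 mm wide, 22 mm thick and 1403 mm tall, are fixed to the +y face of the rails with their bottoms at z = 83 mm, evenly spaced across the span with equal gaps (rounded down to the nearest mm) at the −x end and between each pair — any rounding remainder accumulates at the +x end.

The fence section is beside the house frame with their tops flush at z = 2560.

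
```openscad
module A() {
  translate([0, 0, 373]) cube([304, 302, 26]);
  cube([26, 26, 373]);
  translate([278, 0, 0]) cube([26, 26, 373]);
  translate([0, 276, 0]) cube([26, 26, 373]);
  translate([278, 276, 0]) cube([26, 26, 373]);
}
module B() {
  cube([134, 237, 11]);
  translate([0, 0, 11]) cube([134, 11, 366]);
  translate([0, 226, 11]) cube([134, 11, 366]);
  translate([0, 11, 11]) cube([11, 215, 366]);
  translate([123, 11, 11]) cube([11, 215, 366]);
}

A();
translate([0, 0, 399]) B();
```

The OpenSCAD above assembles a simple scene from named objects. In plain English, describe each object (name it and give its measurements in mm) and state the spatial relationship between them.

A is a four-legged stool. The seat is a 304×302×26 mm slab whose top surface is at z = 399 mm; four square legs, each 26×26 mm in cross-section, run from the floor (z = 0) to the underside of the seat, each flush with a corner of the seat.

B is an open storage box with external size 134×237×377 mm and wall thickness 11 mm (the base is also 11 mm thick). The base covers the whole footprint; the four walls stand on the base, with the y-facing walls full-width and the x-facing walls fitting between their inner faces.

The open box is on top of the stool.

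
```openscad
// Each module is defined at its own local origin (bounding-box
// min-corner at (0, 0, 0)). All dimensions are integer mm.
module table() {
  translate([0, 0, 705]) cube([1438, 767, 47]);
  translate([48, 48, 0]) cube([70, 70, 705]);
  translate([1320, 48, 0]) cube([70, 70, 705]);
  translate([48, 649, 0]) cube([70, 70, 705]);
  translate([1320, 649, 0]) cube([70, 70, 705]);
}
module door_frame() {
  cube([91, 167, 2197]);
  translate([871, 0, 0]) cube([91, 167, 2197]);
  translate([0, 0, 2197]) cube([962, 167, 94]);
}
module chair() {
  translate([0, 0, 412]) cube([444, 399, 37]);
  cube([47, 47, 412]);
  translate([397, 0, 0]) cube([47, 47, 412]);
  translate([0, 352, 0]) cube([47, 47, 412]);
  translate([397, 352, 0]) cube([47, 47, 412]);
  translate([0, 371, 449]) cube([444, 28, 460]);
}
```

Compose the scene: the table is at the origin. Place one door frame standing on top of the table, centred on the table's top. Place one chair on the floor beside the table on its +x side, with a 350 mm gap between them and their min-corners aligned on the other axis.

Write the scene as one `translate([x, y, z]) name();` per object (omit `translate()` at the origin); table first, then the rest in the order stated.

table();
translate([238, 300, 752]) door_frame();
translate([1788, 0, 0]) chair();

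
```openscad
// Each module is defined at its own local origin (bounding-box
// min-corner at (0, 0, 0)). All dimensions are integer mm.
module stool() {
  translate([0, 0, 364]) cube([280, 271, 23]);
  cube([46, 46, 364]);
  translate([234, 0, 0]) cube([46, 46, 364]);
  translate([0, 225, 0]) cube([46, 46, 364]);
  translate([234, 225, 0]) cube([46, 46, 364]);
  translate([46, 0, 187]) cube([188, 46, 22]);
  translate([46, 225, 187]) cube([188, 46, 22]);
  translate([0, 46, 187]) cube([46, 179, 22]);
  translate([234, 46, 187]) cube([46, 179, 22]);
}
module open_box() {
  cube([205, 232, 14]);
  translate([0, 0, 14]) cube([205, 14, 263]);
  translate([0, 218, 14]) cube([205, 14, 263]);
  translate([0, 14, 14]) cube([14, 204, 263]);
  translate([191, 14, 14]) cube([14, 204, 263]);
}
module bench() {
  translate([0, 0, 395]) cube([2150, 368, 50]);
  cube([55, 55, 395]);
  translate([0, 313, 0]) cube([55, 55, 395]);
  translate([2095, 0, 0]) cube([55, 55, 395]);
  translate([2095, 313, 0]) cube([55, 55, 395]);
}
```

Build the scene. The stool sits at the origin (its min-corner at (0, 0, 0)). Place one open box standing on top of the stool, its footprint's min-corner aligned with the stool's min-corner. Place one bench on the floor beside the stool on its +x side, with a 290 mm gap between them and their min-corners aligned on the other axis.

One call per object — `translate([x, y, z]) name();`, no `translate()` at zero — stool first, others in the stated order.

stool();
translate([0, 0, 387]) open_box();
translate([570, 0, 0]) bench();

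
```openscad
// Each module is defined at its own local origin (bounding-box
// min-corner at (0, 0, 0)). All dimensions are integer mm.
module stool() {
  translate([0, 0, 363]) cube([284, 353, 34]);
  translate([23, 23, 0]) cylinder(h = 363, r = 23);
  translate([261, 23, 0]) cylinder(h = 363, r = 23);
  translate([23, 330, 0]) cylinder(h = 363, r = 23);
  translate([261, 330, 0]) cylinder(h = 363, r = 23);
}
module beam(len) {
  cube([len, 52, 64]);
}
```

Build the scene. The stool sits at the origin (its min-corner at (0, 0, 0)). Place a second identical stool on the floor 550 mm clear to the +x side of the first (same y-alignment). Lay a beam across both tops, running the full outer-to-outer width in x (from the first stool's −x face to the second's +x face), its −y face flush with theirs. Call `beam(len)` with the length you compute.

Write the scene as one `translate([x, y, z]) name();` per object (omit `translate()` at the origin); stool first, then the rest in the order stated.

stool();
translate([834, 0, 0]) stool();
translate([0, 0, 397]) beam(1118);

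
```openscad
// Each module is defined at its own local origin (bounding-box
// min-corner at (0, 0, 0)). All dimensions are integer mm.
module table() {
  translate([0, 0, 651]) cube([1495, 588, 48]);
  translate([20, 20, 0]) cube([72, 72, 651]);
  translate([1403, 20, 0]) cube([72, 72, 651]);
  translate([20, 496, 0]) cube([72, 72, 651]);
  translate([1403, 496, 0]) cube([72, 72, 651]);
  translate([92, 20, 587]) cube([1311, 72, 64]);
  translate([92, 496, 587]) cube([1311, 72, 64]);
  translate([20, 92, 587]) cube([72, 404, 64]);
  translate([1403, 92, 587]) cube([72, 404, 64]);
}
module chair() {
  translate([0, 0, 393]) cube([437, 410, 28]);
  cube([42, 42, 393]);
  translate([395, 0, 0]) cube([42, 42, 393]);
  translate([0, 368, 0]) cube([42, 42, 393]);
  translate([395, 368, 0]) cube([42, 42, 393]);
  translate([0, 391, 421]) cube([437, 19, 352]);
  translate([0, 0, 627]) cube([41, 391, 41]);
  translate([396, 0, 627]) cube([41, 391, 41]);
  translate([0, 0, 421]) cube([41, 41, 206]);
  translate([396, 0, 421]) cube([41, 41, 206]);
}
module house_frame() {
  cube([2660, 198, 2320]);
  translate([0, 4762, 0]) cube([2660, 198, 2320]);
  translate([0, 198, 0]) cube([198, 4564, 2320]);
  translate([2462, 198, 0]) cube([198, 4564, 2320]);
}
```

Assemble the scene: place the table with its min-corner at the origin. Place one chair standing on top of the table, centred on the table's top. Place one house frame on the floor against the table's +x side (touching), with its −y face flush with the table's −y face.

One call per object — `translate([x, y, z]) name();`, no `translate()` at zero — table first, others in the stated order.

table();
translate([529, 89, 699]) chair();
translate([1495, 0, 0]) house_frame();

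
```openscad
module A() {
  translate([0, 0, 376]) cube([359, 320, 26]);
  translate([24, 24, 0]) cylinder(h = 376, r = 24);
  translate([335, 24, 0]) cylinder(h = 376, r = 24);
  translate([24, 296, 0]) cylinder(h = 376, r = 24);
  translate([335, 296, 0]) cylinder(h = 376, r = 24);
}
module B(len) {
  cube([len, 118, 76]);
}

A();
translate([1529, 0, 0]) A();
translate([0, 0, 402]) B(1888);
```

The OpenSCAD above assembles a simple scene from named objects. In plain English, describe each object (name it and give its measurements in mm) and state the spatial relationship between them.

A is a simple wooden stool: a rectangular seat 359 mm (x) by 320 mm (y), 26 mm thick, top face at z = 402 mm, on four round legs, each 48 mm in diameter. The legs rest on z = 0, each leg's axis is inset half a diameter from the nearest pair of seat edges (so the leg's bounding box is flush with the corner).

B is a rectangular beam 1888 mm long (x), 118 mm deep (y), 76 mm thick (z).

The beam spans the tops of two stools placed 1170 mm apart, resting at z = 402 mm.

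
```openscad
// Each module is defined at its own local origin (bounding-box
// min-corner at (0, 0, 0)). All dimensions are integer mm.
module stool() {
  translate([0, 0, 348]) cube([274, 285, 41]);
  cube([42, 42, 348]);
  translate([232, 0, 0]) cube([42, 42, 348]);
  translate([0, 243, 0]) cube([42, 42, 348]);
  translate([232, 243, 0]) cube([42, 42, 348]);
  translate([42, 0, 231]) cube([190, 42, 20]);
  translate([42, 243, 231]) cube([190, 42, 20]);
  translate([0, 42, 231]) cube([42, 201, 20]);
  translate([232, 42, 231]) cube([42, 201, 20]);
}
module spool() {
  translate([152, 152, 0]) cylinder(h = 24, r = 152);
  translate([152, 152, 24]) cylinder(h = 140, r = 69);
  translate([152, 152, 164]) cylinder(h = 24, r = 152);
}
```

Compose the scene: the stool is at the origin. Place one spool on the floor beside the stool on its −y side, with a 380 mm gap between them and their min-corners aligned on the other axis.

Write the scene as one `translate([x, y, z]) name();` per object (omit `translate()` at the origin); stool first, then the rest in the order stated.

stool();
translate([0, -684, 0]) spool();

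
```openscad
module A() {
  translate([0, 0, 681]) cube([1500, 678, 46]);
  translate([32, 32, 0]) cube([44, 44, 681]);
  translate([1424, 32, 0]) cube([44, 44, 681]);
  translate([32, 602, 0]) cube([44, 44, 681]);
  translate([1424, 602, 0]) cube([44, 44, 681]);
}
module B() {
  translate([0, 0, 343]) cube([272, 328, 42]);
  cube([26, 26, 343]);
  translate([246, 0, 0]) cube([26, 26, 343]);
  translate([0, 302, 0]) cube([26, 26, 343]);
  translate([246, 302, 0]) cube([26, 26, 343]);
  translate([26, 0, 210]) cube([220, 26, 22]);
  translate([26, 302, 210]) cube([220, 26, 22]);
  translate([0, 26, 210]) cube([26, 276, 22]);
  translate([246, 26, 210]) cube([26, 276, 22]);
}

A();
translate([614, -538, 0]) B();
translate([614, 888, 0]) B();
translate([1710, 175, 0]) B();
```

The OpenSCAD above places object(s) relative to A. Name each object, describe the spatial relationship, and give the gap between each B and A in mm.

Each stool's nearest face is 210 mm from the table's bounding box.

A is a table. B is a stool. Three stools sit around the table at the −y, +y, +x sides. The gap between each stool and the table is 210 mm.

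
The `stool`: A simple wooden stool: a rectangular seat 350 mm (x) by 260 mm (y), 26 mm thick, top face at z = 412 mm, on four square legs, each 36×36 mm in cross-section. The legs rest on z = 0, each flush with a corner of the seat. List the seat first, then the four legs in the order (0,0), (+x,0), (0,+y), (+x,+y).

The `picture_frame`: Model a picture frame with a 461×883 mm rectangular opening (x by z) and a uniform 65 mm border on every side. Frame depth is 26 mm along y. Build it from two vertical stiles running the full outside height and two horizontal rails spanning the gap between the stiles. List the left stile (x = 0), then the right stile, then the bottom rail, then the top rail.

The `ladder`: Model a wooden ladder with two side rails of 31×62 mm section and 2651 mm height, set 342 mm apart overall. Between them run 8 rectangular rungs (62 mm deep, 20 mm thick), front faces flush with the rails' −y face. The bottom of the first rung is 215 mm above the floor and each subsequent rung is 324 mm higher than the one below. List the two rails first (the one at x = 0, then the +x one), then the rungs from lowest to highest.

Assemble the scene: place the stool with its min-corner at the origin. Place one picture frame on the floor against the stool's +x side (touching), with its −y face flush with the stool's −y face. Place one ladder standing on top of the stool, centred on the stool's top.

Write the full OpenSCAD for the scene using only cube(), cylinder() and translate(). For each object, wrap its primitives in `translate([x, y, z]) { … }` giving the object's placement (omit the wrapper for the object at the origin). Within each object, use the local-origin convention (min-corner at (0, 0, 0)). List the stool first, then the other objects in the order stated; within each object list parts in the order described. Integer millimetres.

translate([0, 0, 386]) cube([350, 260, 26]);
cube([36, 36, 386]);
translate([314, 0, 0]) cube([36, 36, 386]);
translate([0, 224, 0]) cube([36, 36, 386]);
translate([314, 224, 0]) cube([36, 36, 386]);
translate([350, 0, 0]) {
  cube([65, 26, 1013]);
  translate([526, 0, 0]) cube([65, 26, 1013]);
  translate([65, 0, 0]) cube([461, 26, 65]);
  translate([65, 0, 948]) cube([461, 26, 65]);
}
translate([4, 99, 412]) {
  cube([31, 62, 2651]);
  translate([311, 0, 0]) cube([31, 62, 2651]);
  translate([31, 0, 215]) cube([280, 62, 20]);
  translate([31, 0, 539]) cube([280, 62, 20]);
  translate([31, 0, 863]) cube([280, 62, 20]);
  translate([31, 0, 1187]) cube([280, 62, 20]);
  translate([31, 0, 1511]) cube([280, 62, 20]);
  translate([31, 0, 1835]) cube([280, 62, 20]);
  translate([31, 0, 2159]) cube([280, 62, 20]);
  translate([31, 0, 2483]) cube([280, 62, 20]);
}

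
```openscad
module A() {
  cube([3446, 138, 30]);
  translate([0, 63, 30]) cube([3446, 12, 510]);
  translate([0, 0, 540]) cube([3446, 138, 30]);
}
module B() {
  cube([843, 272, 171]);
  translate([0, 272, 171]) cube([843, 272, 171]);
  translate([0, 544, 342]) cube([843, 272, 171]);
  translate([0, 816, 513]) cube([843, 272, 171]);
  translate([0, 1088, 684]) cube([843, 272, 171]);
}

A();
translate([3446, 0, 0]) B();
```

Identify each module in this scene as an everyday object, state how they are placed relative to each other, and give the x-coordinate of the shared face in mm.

A is an I-beam. B is a staircase. The staircase is against the I-beam's +x side, with their −y faces flush. The x-coordinate of the shared face is 3446 mm.

The I-beam's +x face and the staircase's −x face are both at x = 3446 mm.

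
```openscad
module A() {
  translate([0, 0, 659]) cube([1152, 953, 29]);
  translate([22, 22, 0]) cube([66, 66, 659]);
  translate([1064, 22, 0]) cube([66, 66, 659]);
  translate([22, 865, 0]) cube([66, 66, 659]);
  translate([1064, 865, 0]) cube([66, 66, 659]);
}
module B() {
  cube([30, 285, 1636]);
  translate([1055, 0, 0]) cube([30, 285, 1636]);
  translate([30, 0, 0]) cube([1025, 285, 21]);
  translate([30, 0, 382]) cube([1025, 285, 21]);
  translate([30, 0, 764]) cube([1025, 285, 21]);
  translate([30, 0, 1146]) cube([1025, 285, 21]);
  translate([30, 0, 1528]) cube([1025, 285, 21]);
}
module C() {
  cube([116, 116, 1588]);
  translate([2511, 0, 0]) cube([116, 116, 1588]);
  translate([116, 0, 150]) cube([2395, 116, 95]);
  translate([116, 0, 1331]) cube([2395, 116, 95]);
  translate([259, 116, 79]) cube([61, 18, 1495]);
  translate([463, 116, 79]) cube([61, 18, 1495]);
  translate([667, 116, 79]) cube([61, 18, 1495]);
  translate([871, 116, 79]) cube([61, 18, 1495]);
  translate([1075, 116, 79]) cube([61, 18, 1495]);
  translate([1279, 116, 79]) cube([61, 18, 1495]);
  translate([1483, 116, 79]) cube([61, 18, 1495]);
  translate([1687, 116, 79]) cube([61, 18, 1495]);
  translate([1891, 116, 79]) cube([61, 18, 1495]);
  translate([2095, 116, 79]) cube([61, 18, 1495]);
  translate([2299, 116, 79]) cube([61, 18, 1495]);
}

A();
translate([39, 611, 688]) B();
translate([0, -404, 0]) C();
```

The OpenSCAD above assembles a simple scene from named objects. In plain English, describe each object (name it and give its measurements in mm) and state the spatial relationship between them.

A is a table with a 1152×953 mm rectangular top, 29 mm thick, top surface at z = 688 mm, supported by four 66×66 mm square legs, each inset 22 mm from the nearest pair of top edges, running from the floor.

B is an open bookshelf. Two side panels, each 30 mm thick, 285 mm deep and 1636 mm tall, stand 1085 mm apart (outside-to-outside). Between them sit 5 shelves, each 21 mm thick and 285 mm deep, spanning the full gap between the sides. The bottom shelf rests on the floor (its underside at z = 0) and the clear gap between one shelf's top and the next shelf's underside is 361 mm.

C is a fence section. Two 116×116 mm posts, 1588 mm tall, stand on the floor with a clear span of 2395 mm between their inner faces. Two horizontal rails of 116×95 mm section span the gap between the posts with their undersides at z = 150 mm and z = 1331 mm, flush with the posts' −y face. 11 pickets, each 61 mm wide, 18 mm thick and 1495 mm tall, are fixed to the +y face of the rails with their bottoms at z = 79 mm, evenly spaced across the span with equal gaps (rounded down to the nearest mm) at the −x end and between each pair — any rounding remainder accumulates at the +x end.

The bookshelf is on top of the table. The fence section is on the floor beside the table on its −y side.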